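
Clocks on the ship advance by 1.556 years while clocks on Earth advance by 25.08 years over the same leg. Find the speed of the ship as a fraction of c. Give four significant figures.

β = 0.9981

The proper time is measured on the ship (both events occur at the ship's location); Δt is measured on Earth. γ = Δt/τ = 25.08/1.556 = 16.12.
β = √(1 − 1/γ²) = √(1 − 0.003849) = √0.9962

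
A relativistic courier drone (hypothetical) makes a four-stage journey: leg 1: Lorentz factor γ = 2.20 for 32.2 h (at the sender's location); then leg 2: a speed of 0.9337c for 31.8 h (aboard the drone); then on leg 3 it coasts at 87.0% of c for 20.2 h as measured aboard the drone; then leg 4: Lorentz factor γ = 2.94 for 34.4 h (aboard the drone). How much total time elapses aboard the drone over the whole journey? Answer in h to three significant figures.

Leg 1: γ = 2.20; τ_1 = 32.2/2.200 = 14.64 h.
Leg 2: 31.8 h is already measured aboard the drone.
Leg 3: 20.2 h is already measured aboard the drone.
Leg 4: 34.4 h is already measured aboard the drone.
Total: 14.64 + 31.80 + 20.20 + 34.40 h.

τ = 101 h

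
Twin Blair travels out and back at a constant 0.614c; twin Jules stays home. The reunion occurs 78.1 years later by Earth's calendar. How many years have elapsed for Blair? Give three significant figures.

γ = 1/√(1 − 0.614²) = 1/√0.6230 = 1.267
Blair's clock measures proper time along the trip: τ = Δt/γ = 78.1/1.267 years.

τ = 61.6 years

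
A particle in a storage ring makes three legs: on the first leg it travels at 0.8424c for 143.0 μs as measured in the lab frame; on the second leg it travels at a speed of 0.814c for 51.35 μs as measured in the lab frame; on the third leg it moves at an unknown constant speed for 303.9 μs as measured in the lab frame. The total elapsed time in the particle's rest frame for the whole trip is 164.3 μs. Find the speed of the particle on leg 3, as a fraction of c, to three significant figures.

β = 0.982

Leg 1: γ = 1/√(1 − 0.8424²) = 1/√0.2904 = 1.856; τ_1 = 143.0/1.856 = 77.06 μs.
Leg 2: γ = 1/√(1 − 0.814²) = 1/√0.3374 = 1.722; τ_2 = 51.35/1.722 = 29.83 μs.
Leg 3: speed unknown; τ_3 = 303.9/γ_3.
Total proper time: 77.06 + 29.83 + τ_3 = 164.3, so τ_3 = 164.3 − 106.9 = 57.42 μs.
γ_3 = 303.9/57.42 = 5.293; β = √(1 − 1/γ²) = √0.9643.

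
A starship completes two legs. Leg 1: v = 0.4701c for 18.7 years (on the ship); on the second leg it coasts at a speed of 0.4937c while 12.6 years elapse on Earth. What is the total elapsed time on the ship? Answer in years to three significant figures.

τ = 29.7 years

Leg 1: 18.7 years is already measured on the ship.
Leg 2: γ = 1/√(1 − 0.4937²) = 1/√0.7563 = 1.150; τ_2 = 12.6/1.150 = 10.96 years.
Total: 18.70 + 10.96 years.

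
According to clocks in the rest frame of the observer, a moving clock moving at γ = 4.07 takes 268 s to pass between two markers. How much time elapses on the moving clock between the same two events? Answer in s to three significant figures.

τ = 65.8 s

γ = 4.07
The interval measured in the rest frame of the observer is the dilated one; the clock on the moving clock measures the proper time τ = Δt/γ = 268/4.070 s.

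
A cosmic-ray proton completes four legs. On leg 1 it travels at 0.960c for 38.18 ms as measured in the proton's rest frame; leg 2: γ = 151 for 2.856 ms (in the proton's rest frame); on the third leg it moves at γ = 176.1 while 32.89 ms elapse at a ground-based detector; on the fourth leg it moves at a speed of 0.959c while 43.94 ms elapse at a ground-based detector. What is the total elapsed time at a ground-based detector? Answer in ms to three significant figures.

Δt = 644 ms

Leg 1: γ = 1/√(1 − 0.960²) = 25/7 ≈ 3.571; Δt_1 = 3.571 × 38.18 = 136.4 ms.
Leg 2: γ = 151; Δt_2 = 151.0 × 2.856 = 431.3 ms.
Leg 3: 32.89 ms is already measured at a ground-based detector.
Leg 4: 43.94 ms is already measured at a ground-based detector.
Total: 136.4 + 431.3 + 32.89 + 43.94 ms.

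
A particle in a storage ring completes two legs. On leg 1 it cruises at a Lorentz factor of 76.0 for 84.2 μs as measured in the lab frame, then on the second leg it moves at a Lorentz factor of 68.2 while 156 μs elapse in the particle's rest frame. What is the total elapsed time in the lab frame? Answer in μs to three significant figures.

Leg 1: 84.2 μs is already measured in the lab frame.
Leg 2: γ = 68.2; Δt_2 = 68.20 × 156 = 1.064×10⁴ μs.
Total: 84.20 + 1.064×10⁴ μs.

Δt = 1.07×10⁴ μs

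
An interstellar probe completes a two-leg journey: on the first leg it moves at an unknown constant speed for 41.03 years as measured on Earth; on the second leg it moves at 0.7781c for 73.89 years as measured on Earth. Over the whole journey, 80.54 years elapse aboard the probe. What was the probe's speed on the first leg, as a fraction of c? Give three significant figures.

β = 0.555

Leg 1: speed unknown; τ_1 = 41.03/γ_1.
Leg 2: γ = 1/√(1 − 0.7781²) = 1/√0.3946 = 1.592; τ_2 = 73.89/1.592 = 46.41 years.
Total proper time: τ_1 + 46.41 = 80.54, so τ_1 = 80.54 − 46.41 = 34.13 years.
γ_1 = 41.03/34.13 = 1.202; β = √(1 − 1/γ²) = √0.3082.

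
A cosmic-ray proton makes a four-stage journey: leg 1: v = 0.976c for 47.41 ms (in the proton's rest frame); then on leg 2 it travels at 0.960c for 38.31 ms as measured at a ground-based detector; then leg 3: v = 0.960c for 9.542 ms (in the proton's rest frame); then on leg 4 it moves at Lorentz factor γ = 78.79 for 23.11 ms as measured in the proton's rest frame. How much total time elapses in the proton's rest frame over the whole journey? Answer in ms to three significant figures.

τ = 90.8 ms

Leg 1: 47.41 ms is already measured in the proton's rest frame.
Leg 2: γ = 1/√(1 − 0.960²) = 25/7 ≈ 3.571; τ_2 = 38.31/3.571 = 10.73 ms.
Leg 3: 9.542 ms is already measured in the proton's rest frame.
Leg 4: 23.11 ms is already measured in the proton's rest frame.
Total: 47.41 + 10.73 + 9.542 + 23.11 ms.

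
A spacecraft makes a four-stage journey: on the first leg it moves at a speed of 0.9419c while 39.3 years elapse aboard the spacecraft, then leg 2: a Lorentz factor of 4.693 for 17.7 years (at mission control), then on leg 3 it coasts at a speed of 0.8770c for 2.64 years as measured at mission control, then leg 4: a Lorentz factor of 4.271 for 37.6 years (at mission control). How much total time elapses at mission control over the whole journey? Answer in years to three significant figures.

Δt = 175 years

Leg 1: γ = 1/√(1 − 0.9419²) = 1/√0.1128 = 2.977; Δt_1 = 2.977 × 39.3 = 117.0 years.
Leg 2: 17.7 years is already measured at mission control.
Leg 3: 2.64 years is already measured at mission control.
Leg 4: 37.6 years is already measured at mission control.
Total: 117.0 + 17.70 + 2.640 + 37.60 years.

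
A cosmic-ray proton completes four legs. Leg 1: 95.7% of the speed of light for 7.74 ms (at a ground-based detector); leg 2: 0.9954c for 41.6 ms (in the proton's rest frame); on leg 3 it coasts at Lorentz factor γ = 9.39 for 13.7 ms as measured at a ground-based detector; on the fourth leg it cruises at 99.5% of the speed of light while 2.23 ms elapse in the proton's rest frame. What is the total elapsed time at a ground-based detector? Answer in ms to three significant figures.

Δt = 478 ms

Leg 1: 7.74 ms is already measured at a ground-based detector.
Leg 2: γ = 1/√(1 − 0.9954²) = 1/√0.009179 = 10.44; Δt_2 = 10.44 × 41.6 = 434.2 ms.
Leg 3: 13.7 ms is already measured at a ground-based detector.
Leg 4: β = 0.995; γ = 1/√(1 − 0.995²) = 1/√0.009975 = 10.01; Δt_4 = 10.01 × 2.23 = 22.33 ms.
Total: 7.740 + 434.2 + 13.70 + 22.33 ms.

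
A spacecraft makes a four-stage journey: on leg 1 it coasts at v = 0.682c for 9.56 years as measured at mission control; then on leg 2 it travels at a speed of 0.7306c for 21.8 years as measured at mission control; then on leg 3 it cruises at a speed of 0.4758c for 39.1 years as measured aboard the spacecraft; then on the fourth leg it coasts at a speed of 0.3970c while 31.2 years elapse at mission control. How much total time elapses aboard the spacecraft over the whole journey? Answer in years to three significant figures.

τ = 89.6 years

Leg 1: γ = 1/√(1 − 0.682²) = 1/√0.5349 = 1.367; τ_1 = 9.56/1.367 = 6.992 years.
Leg 2: γ = 1/√(1 − 0.7306²) = 1/√0.4662 = 1.465; τ_2 = 21.8/1.465 = 14.89 years.
Leg 3: 39.1 years is already measured aboard the spacecraft.
Leg 4: γ = 1/√(1 − 0.3970²) = 1/√0.8424 = 1.090; τ_4 = 31.2/1.090 = 28.64 years.
Total: 6.992 + 14.89 + 39.10 + 28.64 years.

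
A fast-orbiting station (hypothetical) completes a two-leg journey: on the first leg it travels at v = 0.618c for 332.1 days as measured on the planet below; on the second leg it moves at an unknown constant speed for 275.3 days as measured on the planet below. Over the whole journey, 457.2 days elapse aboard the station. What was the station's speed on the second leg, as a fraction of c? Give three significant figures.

β = 0.702

Leg 1: γ = 1/√(1 − 0.618²) = 1/√0.6181 = 1.272; τ_1 = 332.1/1.272 = 261.1 days.
Leg 2: speed unknown; τ_2 = 275.3/γ_2.
Total proper time: 261.1 + τ_2 = 457.2, so τ_2 = 457.2 − 261.1 = 196.1 days.
γ_2 = 275.3/196.1 = 1.404; β = √(1 − 1/γ²) = √0.4926.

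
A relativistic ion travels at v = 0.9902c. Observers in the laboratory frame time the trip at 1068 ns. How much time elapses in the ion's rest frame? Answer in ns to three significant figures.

τ = 149 ns

γ = 1/√(1 − 0.9902²) = 1/√0.01950 = 7.160
The interval measured in the laboratory frame is the dilated one; the clock in the ion's rest frame measures the proper time τ = Δt/γ = 1068/7.160 ns.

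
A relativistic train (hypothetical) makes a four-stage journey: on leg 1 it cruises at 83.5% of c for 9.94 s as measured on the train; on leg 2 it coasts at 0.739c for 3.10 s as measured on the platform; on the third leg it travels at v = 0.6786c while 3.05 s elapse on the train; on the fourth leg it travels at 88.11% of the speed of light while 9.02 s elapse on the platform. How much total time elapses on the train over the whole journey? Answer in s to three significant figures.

Leg 1: 9.94 s is already measured on the train.
Leg 2: γ = 1/√(1 − 0.739²) = 1/√0.4539 = 1.484; τ_2 = 3.10/1.484 = 2.088 s.
Leg 3: 3.05 s is already measured on the train.
Leg 4: β = 0.8811; γ = 1/√(1 − 0.8811²) = 1/√0.2237 = 2.114; τ_4 = 9.02/2.114 = 4.266 s.
Total: 9.940 + 2.088 + 3.050 + 4.266 s.

τ = 19.3 s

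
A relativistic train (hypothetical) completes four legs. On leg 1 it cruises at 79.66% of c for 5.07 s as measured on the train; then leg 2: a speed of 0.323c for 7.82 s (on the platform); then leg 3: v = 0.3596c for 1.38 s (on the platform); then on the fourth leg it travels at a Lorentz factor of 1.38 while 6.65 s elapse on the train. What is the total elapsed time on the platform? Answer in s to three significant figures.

Leg 1: β = 0.7966; γ = 1/√(1 − 0.7966²) = 1/√0.3654 = 1.654; Δt_1 = 1.654 × 5.07 = 8.387 s.
Leg 2: 7.82 s is already measured on the platform.
Leg 3: 1.38 s is already measured on the platform.
Leg 4: γ = 1.38; Δt_4 = 1.380 × 6.65 = 9.177 s.
Total: 8.387 + 7.820 + 1.380 + 9.177 s.

Δt = 26.8 s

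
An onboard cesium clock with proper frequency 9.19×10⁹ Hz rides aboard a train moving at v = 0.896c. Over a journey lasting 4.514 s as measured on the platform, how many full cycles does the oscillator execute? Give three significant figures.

γ = 1/√(1 − 0.896²) = 1/√0.1972 = 2.252
The oscillator's own cycle count is N = f × τ where τ is the proper time on the train. τ = Δt/γ = 4.514/2.252 = 2.004 s = 2.004×10⁰ s.
N = 9.19×10⁹ × 2.004×10⁰ = 1.842×10¹⁰.

N = 1.84×10¹⁰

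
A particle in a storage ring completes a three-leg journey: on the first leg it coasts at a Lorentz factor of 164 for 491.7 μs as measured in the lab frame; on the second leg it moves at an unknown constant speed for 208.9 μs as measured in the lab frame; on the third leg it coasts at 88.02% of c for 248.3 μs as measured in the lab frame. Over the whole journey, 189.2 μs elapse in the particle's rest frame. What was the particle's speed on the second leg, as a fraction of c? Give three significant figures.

Leg 1: γ = 164; τ_1 = 491.7/164.0 = 2.998 μs.
Leg 2: speed unknown; τ_2 = 208.9/γ_2.
Leg 3: β = 0.8802; γ = 1/√(1 − 0.8802²) = 1/√0.2252 = 2.107; τ_3 = 248.3/2.107 = 117.8 μs.
Total proper time: 2.998 + τ_2 + 117.8 = 189.2, so τ_2 = 189.2 − 120.8 = 68.36 μs.
γ_2 = 208.9/68.36 = 3.056; β = √(1 − 1/γ²) = √0.8929.

β = 0.945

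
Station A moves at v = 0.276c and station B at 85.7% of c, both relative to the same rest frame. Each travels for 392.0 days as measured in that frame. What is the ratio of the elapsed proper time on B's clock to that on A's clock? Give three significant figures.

A: γ = 1/√(1 − 0.276²) = 1/√0.9238 = 1.040. B: β = 0.857; γ = 1/√(1 − 0.857²) = 1/√0.2656 = 1.941.
τ_A/τ_B = γ_B/γ_A = 1.941/1.040 = 1.865, so τ_B/τ_A = 0.5361.

τ_B/τ_A = 0.536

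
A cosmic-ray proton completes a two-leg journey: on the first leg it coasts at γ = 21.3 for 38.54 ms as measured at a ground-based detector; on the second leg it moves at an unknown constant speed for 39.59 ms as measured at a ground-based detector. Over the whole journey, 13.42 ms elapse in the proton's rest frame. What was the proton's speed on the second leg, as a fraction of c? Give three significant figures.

β = 0.956

Leg 1: γ = 21.3; τ_1 = 38.54/21.30 = 1.809 ms.
Leg 2: speed unknown; τ_2 = 39.59/γ_2.
Total proper time: 1.809 + τ_2 = 13.42, so τ_2 = 13.42 − 1.809 = 11.61 ms.
γ_2 = 39.59/11.61 = 3.410; β = √(1 − 1/γ²) = √0.9140.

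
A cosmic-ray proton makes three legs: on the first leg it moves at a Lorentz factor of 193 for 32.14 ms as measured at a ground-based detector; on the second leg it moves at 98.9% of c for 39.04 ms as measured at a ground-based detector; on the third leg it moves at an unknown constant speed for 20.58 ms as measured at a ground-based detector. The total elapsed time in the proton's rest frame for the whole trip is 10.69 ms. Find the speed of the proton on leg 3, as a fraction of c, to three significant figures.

β = 0.973

Leg 1: γ = 193; τ_1 = 32.14/193.0 = 0.1665 ms.
Leg 2: β = 0.989; γ = 1/√(1 − 0.989²) = 1/√0.02188 = 6.761; τ_2 = 39.04/6.761 = 5.775 ms.
Leg 3: speed unknown; τ_3 = 20.58/γ_3.
Total proper time: 0.1665 + 5.775 + τ_3 = 10.69, so τ_3 = 10.69 − 5.941 = 4.749 ms.
γ_3 = 20.58/4.749 = 4.334; β = √(1 − 1/γ²) = √0.9468.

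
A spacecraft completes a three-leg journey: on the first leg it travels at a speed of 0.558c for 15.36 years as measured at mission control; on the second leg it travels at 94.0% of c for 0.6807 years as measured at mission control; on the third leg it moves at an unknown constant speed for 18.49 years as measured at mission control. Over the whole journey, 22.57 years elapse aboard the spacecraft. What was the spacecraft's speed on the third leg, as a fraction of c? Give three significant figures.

β = 0.855

Leg 1: γ = 1/√(1 − 0.558²) = 1/√0.6886 = 1.205; τ_1 = 15.36/1.205 = 12.75 years.
Leg 2: β = 0.940; γ = 1/√(1 − 0.940²) = 1/√0.1164 = 2.931; τ_2 = 0.6807/2.931 = 0.2322 years.
Leg 3: speed unknown; τ_3 = 18.49/γ_3.
Total proper time: 12.75 + 0.2322 + τ_3 = 22.57, so τ_3 = 22.57 − 12.98 = 9.591 years.
γ_3 = 18.49/9.591 = 1.928; β = √(1 − 1/γ²) = √0.7309.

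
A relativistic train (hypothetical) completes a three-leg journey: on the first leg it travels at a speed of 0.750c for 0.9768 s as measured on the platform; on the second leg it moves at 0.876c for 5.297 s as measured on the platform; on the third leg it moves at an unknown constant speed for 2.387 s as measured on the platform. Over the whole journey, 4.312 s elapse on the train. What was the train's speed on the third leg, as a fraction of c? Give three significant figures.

β = 0.885

Leg 1: γ = 1/√(1 − 0.750²) = 1/√0.4375 = 1.512; τ_1 = 0.9768/1.512 = 0.6461 s.
Leg 2: γ = 1/√(1 − 0.876²) = 1/√0.2326 = 2.073; τ_2 = 5.297/2.073 = 2.555 s.
Leg 3: speed unknown; τ_3 = 2.387/γ_3.
Total proper time: 0.6461 + 2.555 + τ_3 = 4.312, so τ_3 = 4.312 − 3.201 = 1.111 s.
γ_3 = 2.387/1.111 = 2.148; β = √(1 − 1/γ²) = √0.7833.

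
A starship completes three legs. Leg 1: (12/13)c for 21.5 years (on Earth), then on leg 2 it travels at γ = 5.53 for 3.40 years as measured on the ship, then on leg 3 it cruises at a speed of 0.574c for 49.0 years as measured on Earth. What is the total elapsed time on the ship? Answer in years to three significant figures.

Leg 1: γ = 1/√(1 − (12/13)²) = 13/5 = 2.600; τ_1 = 21.5/2.600 = 8.269 years.
Leg 2: 3.40 years is already measured on the ship.
Leg 3: γ = 1/√(1 − 0.574²) = 1/√0.6705 = 1.221; τ_3 = 49.0/1.221 = 40.12 years.
Total: 8.269 + 3.400 + 40.12 years.

τ = 51.8 years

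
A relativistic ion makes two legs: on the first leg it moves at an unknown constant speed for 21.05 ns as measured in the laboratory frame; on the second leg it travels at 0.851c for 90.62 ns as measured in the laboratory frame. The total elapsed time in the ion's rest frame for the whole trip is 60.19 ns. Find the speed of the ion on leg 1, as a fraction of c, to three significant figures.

Leg 1: speed unknown; τ_1 = 21.05/γ_1.
Leg 2: γ = 1/√(1 − 0.851²) = 1/√0.2758 = 1.904; τ_2 = 90.62/1.904 = 47.59 ns.
Total proper time: τ_1 + 47.59 = 60.19, so τ_1 = 60.19 − 47.59 = 12.60 ns.
γ_1 = 21.05/12.60 = 1.671; β = √(1 − 1/γ²) = √0.6417.

β = 0.801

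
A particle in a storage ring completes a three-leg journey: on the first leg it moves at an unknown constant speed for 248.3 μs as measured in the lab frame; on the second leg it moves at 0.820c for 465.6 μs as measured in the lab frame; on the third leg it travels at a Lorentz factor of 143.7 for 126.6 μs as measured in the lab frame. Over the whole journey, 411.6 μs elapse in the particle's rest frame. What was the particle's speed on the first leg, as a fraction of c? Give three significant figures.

β = 0.814

Leg 1: speed unknown; τ_1 = 248.3/γ_1.
Leg 2: γ = 1/√(1 − 0.820²) = 1/√0.3276 = 1.747; τ_2 = 465.6/1.747 = 266.5 μs.
Leg 3: γ = 143.7; τ_3 = 126.6/143.7 = 0.8810 μs.
Total proper time: τ_1 + 266.5 + 0.8810 = 411.6, so τ_1 = 411.6 − 267.4 = 144.2 μs.
γ_1 = 248.3/144.2 = 1.722; β = √(1 − 1/γ²) = √0.6626.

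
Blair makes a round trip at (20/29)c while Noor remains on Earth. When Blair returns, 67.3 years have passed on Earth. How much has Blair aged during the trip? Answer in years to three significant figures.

τ = 48.7 years

γ = 1/√(1 − (20/29)²) = 29/21 ≈ 1.381
Blair's clock measures proper time along the trip: τ = Δt/γ = 67.3/1.381 years.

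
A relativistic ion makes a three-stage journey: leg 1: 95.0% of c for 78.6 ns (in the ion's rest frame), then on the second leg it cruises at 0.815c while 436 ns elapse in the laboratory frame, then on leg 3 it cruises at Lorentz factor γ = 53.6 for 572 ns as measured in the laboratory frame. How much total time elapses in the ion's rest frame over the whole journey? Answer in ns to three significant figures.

Leg 1: 78.6 ns is already measured in the ion's rest frame.
Leg 2: γ = 1/√(1 − 0.815²) = 1/√0.3358 = 1.726; τ_2 = 436/1.726 = 252.6 ns.
Leg 3: γ = 53.6; τ_3 = 572/53.60 = 10.67 ns.
Total: 78.60 + 252.6 + 10.67 ns.

τ = 342 ns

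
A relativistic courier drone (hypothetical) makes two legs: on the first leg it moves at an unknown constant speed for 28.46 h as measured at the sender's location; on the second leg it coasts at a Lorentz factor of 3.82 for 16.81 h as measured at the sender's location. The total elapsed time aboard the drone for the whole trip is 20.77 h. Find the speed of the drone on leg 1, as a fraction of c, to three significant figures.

Leg 1: speed unknown; τ_1 = 28.46/γ_1.
Leg 2: γ = 3.82; τ_2 = 16.81/3.820 = 4.401 h.
Total proper time: τ_1 + 4.401 = 20.77, so τ_1 = 20.77 − 4.401 = 16.37 h.
γ_1 = 28.46/16.37 = 1.739; β = √(1 − 1/γ²) = √0.6692.

β = 0.818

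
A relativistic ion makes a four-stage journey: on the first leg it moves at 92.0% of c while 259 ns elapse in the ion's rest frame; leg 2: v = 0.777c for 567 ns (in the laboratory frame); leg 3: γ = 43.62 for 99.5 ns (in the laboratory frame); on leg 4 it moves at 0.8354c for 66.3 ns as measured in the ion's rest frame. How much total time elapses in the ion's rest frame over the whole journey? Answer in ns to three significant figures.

Leg 1: 259 ns is already measured in the ion's rest frame.
Leg 2: γ = 1/√(1 − 0.777²) = 1/√0.3963 = 1.589; τ_2 = 567/1.589 = 356.9 ns.
Leg 3: γ = 43.62; τ_3 = 99.5/43.62 = 2.281 ns.
Leg 4: 66.3 ns is already measured in the ion's rest frame.
Total: 259.0 + 356.9 + 2.281 + 66.30 ns.

τ = 685 ns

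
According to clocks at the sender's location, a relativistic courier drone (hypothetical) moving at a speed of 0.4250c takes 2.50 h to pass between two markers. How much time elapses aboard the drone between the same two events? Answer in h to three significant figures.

τ = 2.26 h

γ = 1/√(1 − 0.4250²) = 1/√0.8194 = 1.105
The interval measured at the sender's location is the dilated one; the clock aboard the drone measures the proper time τ = Δt/γ = 2.50/1.105 h.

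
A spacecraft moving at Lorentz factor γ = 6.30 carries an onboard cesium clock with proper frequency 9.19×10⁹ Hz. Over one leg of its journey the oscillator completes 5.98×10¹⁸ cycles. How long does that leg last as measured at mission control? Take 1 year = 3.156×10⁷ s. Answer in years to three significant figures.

Δt = 130 years

γ = 6.30
Proper time for N cycles: τ = N/f = 5.98×10¹⁸/(9.19×10⁹) = 6.507×10⁸ s = 20.62 years.
Lab-frame duration Δt = γτ = 6.300 × 20.62 = 129.9 years.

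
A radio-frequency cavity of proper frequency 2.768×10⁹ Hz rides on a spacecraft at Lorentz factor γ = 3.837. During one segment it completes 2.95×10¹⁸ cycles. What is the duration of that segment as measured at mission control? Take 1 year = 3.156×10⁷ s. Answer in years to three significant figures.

γ = 3.837
Proper time for N cycles: τ = N/f = 2.95×10¹⁸/(2.768×10⁹) = 1.066×10⁹ s = 33.77 years.
Lab-frame duration Δt = γτ = 3.837 × 33.77 = 129.6 years.

Δt = 130 years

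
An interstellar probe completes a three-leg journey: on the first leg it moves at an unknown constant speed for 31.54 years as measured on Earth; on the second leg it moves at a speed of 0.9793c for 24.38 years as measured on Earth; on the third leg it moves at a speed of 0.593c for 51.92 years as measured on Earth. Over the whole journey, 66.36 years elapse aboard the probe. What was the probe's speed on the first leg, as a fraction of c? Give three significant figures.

Leg 1: speed unknown; τ_1 = 31.54/γ_1.
Leg 2: γ = 1/√(1 − 0.9793²) = 1/√0.04097 = 4.940; τ_2 = 24.38/4.940 = 4.935 years.
Leg 3: γ = 1/√(1 − 0.593²) = 1/√0.6484 = 1.242; τ_3 = 51.92/1.242 = 41.81 years.
Total proper time: τ_1 + 4.935 + 41.81 = 66.36, so τ_1 = 66.36 − 46.74 = 19.62 years.
γ_1 = 31.54/19.62 = 1.608; β = √(1 − 1/γ²) = √0.6131.

β = 0.783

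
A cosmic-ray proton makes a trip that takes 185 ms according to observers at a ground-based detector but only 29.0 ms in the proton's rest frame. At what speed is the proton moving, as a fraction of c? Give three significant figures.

v = 0.988c

The proper time is measured in the proton's rest frame (both events occur at the proton's location); Δt is measured at a ground-based detector. γ = Δt/τ = 185/29.0 = 6.379.
β = √(1 − 1/γ²) = √(1 − 0.02457) = √0.9754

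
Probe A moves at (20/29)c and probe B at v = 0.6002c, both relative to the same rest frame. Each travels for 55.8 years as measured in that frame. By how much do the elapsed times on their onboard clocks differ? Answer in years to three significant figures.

A: γ = 1/√(1 − (20/29)²) = 29/21 ≈ 1.381; τ_A = 55.8/1.381 = 40.41 years.
B: γ = 1/√(1 − 0.6002²) = 1/√0.6398 = 1.250; τ_B = 55.8/1.250 = 44.63 years.

|τ_A − τ_B| = 4.22 years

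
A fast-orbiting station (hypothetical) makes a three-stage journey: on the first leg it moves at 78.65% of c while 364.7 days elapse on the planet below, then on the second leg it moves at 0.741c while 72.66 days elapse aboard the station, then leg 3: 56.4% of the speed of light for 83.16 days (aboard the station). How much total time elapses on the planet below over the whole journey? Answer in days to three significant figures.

Δt = 574 days

Leg 1: 364.7 days is already measured on the planet below.
Leg 2: γ = 1/√(1 − 0.741²) = 1/√0.4509 = 1.489; Δt_2 = 1.489 × 72.66 = 108.2 days.
Leg 3: β = 0.564; γ = 1/√(1 − 0.564²) = 1/√0.6819 = 1.211; Δt_3 = 1.211 × 83.16 = 100.7 days.
Total: 364.7 + 108.2 + 100.7 days.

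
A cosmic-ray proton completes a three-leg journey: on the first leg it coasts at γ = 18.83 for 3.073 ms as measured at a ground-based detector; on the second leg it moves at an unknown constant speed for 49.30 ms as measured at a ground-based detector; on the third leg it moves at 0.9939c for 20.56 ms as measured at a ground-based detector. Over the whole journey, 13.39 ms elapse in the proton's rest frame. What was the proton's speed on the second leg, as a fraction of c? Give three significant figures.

β = 0.975

Leg 1: γ = 18.83; τ_1 = 3.073/18.83 = 0.1632 ms.
Leg 2: speed unknown; τ_2 = 49.30/γ_2.
Leg 3: γ = 1/√(1 − 0.9939²) = 1/√0.01216 = 9.067; τ_3 = 20.56/9.067 = 2.267 ms.
Total proper time: 0.1632 + τ_2 + 2.267 = 13.39, so τ_2 = 13.39 − 2.431 = 10.96 ms.
γ_2 = 49.30/10.96 = 4.498; β = √(1 − 1/γ²) = √0.9506.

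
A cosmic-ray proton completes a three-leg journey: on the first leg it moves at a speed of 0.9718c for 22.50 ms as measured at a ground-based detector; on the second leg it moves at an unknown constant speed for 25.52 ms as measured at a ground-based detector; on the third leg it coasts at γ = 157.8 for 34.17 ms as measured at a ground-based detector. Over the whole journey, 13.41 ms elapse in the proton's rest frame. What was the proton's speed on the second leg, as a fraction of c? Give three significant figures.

Leg 1: γ = 1/√(1 − 0.9718²) = 1/√0.05560 = 4.241; τ_1 = 22.50/4.241 = 5.306 ms.
Leg 2: speed unknown; τ_2 = 25.52/γ_2.
Leg 3: γ = 157.8; τ_3 = 34.17/157.8 = 0.2165 ms.
Total proper time: 5.306 + τ_2 + 0.2165 = 13.41, so τ_2 = 13.41 − 5.522 = 7.888 ms.
γ_2 = 25.52/7.888 = 3.235; β = √(1 − 1/γ²) = √0.9045.

β = 0.951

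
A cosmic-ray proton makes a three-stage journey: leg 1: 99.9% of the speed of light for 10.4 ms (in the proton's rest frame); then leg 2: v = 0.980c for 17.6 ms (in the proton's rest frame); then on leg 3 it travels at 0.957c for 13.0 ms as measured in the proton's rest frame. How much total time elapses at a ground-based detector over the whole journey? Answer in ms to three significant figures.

Δt = 366 ms

Leg 1: β = 0.999; γ = 1/√(1 − 0.999²) = 1/√0.001999 = 22.37; Δt_1 = 22.37 × 10.4 = 232.6 ms.
Leg 2: γ = 1/√(1 − 0.980²) = 1/√0.03960 = 5.025; Δt_2 = 5.025 × 17.6 = 88.44 ms.
Leg 3: γ = 1/√(1 − 0.957²) = 1/√0.08415 = 3.447; Δt_3 = 3.447 × 13.0 = 44.81 ms.
Total: 232.6 + 88.44 + 44.81 ms.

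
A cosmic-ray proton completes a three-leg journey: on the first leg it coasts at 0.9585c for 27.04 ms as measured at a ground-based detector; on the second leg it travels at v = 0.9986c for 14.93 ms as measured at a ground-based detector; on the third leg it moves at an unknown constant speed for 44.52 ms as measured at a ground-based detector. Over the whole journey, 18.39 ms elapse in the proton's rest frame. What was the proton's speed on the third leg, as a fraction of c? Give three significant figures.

Leg 1: γ = 1/√(1 − 0.9585²) = 1/√0.08128 = 3.508; τ_1 = 27.04/3.508 = 7.709 ms.
Leg 2: γ = 1/√(1 − 0.9986²) = 1/√0.002798 = 18.90; τ_2 = 14.93/18.90 = 0.7897 ms.
Leg 3: speed unknown; τ_3 = 44.52/γ_3.
Total proper time: 7.709 + 0.7897 + τ_3 = 18.39, so τ_3 = 18.39 − 8.499 = 9.891 ms.
γ_3 = 44.52/9.891 = 4.501; β = √(1 − 1/γ²) = √0.9506.

β = 0.975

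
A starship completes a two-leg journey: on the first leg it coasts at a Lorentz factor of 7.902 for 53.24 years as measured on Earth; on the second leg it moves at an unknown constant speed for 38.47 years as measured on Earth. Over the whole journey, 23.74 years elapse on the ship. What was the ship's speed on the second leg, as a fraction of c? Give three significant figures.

β = 0.897

Leg 1: γ = 7.902; τ_1 = 53.24/7.902 = 6.738 years.
Leg 2: speed unknown; τ_2 = 38.47/γ_2.
Total proper time: 6.738 + τ_2 = 23.74, so τ_2 = 23.74 − 6.738 = 17.00 years.
γ_2 = 38.47/17.00 = 2.263; β = √(1 − 1/γ²) = √0.8047.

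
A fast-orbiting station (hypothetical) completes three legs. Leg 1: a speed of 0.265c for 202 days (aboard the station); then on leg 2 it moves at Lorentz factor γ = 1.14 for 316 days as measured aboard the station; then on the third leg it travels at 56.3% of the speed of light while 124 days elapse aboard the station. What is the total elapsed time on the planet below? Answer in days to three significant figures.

Δt = 720 days

Leg 1: γ = 1/√(1 − 0.265²) = 1/√0.9298 = 1.037; Δt_1 = 1.037 × 202 = 209.5 days.
Leg 2: γ = 1.14; Δt_2 = 1.140 × 316 = 360.2 days.
Leg 3: β = 0.563; γ = 1/√(1 − 0.563²) = 1/√0.6830 = 1.210; Δt_3 = 1.210 × 124 = 150.0 days.
Total: 209.5 + 360.2 + 150.0 days.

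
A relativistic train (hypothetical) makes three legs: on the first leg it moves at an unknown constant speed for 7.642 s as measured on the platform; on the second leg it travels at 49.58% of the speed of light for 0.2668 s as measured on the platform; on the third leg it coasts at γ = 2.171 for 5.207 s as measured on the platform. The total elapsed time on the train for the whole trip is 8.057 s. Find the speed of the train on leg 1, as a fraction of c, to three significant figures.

Leg 1: speed unknown; τ_1 = 7.642/γ_1.
Leg 2: β = 0.4958; γ = 1/√(1 − 0.4958²) = 1/√0.7542 = 1.151; τ_2 = 0.2668/1.151 = 0.2317 s.
Leg 3: γ = 2.171; τ_3 = 5.207/2.171 = 2.398 s.
Total proper time: τ_1 + 0.2317 + 2.398 = 8.057, so τ_1 = 8.057 − 2.630 = 5.427 s.
γ_1 = 7.642/5.427 = 1.408; β = √(1 − 1/γ²) = √0.4957.

β = 0.704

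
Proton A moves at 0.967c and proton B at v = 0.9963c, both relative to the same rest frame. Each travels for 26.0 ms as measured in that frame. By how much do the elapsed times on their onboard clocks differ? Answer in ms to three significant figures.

|τ_A − τ_B| = 4.39 ms

A: γ = 1/√(1 − 0.967²) = 1/√0.06491 = 3.925; τ_A = 26.0/3.925 = 6.624 ms.
B: γ = 1/√(1 − 0.9963²) = 1/√0.007386 = 11.64; τ_B = 26.0/11.64 = 2.235 ms.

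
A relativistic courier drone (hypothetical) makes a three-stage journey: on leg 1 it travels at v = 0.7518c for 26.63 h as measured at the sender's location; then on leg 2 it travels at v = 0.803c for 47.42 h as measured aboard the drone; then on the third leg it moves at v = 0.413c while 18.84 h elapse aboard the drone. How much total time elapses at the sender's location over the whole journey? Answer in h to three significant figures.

Leg 1: 26.63 h is already measured at the sender's location.
Leg 2: γ = 1/√(1 − 0.803²) = 1/√0.3552 = 1.678; Δt_2 = 1.678 × 47.42 = 79.57 h.
Leg 3: γ = 1/√(1 − 0.413²) = 1/√0.8294 = 1.098; Δt_3 = 1.098 × 18.84 = 20.69 h.
Total: 26.63 + 79.57 + 20.69 h.

Δt = 127 h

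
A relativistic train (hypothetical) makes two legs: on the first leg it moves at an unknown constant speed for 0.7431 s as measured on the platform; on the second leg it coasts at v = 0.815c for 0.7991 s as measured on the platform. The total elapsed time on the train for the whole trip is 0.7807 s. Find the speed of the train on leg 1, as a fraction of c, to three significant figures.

Leg 1: speed unknown; τ_1 = 0.7431/γ_1.
Leg 2: γ = 1/√(1 − 0.815²) = 1/√0.3358 = 1.726; τ_2 = 0.7991/1.726 = 0.4630 s.
Total proper time: τ_1 + 0.4630 = 0.7807, so τ_1 = 0.7807 − 0.4630 = 0.3177 s.
γ_1 = 0.7431/0.3177 = 2.339; β = √(1 − 1/γ²) = √0.8173.

β = 0.904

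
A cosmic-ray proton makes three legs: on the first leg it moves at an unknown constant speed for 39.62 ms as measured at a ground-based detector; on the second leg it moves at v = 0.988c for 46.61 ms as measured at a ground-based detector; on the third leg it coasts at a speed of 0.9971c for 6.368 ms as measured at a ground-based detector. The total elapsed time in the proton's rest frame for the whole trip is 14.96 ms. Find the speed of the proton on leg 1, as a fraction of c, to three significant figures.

Leg 1: speed unknown; τ_1 = 39.62/γ_1.
Leg 2: γ = 1/√(1 − 0.988²) = 1/√0.02386 = 6.474; τ_2 = 46.61/6.474 = 7.199 ms.
Leg 3: γ = 1/√(1 − 0.9971²) = 1/√0.005792 = 13.14; τ_3 = 6.368/13.14 = 0.4846 ms.
Total proper time: τ_1 + 7.199 + 0.4846 = 14.96, so τ_1 = 14.96 − 7.684 = 7.276 ms.
γ_1 = 39.62/7.276 = 5.445; β = √(1 − 1/γ²) = √0.9663.

β = 0.983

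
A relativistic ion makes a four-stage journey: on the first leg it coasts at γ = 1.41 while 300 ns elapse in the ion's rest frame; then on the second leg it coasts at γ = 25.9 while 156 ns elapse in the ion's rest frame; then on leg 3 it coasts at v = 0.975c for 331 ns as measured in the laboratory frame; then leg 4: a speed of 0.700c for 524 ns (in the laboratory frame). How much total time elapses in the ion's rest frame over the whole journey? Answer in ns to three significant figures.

τ = 904 ns

Leg 1: 300 ns is already measured in the ion's rest frame.
Leg 2: 156 ns is already measured in the ion's rest frame.
Leg 3: γ = 1/√(1 − 0.975²) = 1/√0.04938 = 4.500; τ_3 = 331/4.500 = 73.55 ns.
Leg 4: γ = 1/√(1 − 0.700²) = 1/√0.5100 = 1.400; τ_4 = 524/1.400 = 374.2 ns.
Total: 300.0 + 156.0 + 73.55 + 374.2 ns.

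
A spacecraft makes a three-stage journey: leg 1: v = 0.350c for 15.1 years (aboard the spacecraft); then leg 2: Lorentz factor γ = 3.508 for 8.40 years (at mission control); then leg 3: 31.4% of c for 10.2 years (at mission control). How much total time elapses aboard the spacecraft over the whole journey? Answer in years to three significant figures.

Leg 1: 15.1 years is already measured aboard the spacecraft.
Leg 2: γ = 3.508; τ_2 = 8.40/3.508 = 2.395 years.
Leg 3: β = 0.314; γ = 1/√(1 − 0.314²) = 1/√0.9014 = 1.053; τ_3 = 10.2/1.053 = 9.684 years.
Total: 15.10 + 2.395 + 9.684 years.

τ = 27.2 years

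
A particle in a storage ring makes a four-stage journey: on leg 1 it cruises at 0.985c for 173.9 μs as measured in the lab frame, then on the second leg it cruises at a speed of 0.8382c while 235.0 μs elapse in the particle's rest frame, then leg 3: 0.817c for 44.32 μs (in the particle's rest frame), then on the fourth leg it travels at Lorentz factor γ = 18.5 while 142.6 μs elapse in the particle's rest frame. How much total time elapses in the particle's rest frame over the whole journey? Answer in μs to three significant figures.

τ = 452 μs

Leg 1: γ = 1/√(1 − 0.985²) = 1/√0.02977 = 5.795; τ_1 = 173.9/5.795 = 30.01 μs.
Leg 2: 235.0 μs is already measured in the particle's rest frame.
Leg 3: 44.32 μs is already measured in the particle's rest frame.
Leg 4: 142.6 μs is already measured in the particle's rest frame.
Total: 30.01 + 235.0 + 44.32 + 142.6 μs.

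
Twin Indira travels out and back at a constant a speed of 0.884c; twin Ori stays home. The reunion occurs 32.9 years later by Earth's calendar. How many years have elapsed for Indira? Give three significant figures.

τ = 15.4 years

γ = 1/√(1 − 0.884²) = 1/√0.2185 = 2.139
Indira's clock measures proper time along the trip: τ = Δt/γ = 32.9/2.139 years.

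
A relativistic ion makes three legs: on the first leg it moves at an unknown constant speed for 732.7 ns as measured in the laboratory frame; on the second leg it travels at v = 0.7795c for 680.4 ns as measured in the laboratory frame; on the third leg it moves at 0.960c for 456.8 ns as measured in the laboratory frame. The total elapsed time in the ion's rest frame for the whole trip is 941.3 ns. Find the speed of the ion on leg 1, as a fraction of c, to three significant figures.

Leg 1: speed unknown; τ_1 = 732.7/γ_1.
Leg 2: γ = 1/√(1 − 0.7795²) = 1/√0.3924 = 1.596; τ_2 = 680.4/1.596 = 426.2 ns.
Leg 3: γ = 1/√(1 − 0.960²) = 1/√0.07840 = 3.571; τ_3 = 456.8/3.571 = 127.9 ns.
Total proper time: τ_1 + 426.2 + 127.9 = 941.3, so τ_1 = 941.3 − 554.1 = 387.2 ns.
γ_1 = 732.7/387.2 = 1.892; β = √(1 − 1/γ²) = √0.7207.

β = 0.849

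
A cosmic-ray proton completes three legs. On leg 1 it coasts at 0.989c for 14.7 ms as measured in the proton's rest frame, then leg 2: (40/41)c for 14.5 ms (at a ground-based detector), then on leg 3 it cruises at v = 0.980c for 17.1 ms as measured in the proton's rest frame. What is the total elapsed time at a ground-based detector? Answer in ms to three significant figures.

Leg 1: γ = 1/√(1 − 0.989²) = 1/√0.02188 = 6.761; Δt_1 = 6.761 × 14.7 = 99.38 ms.
Leg 2: 14.5 ms is already measured at a ground-based detector.
Leg 3: γ = 1/√(1 − 0.980²) = 1/√0.03960 = 5.025; Δt_3 = 5.025 × 17.1 = 85.93 ms.
Total: 99.38 + 14.50 + 85.93 ms.

Δt = 200 ms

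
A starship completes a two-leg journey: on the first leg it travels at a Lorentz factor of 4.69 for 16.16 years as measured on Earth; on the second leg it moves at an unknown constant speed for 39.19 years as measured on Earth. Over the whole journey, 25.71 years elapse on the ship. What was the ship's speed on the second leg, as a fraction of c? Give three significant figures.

Leg 1: γ = 4.69; τ_1 = 16.16/4.690 = 3.446 years.
Leg 2: speed unknown; τ_2 = 39.19/γ_2.
Total proper time: 3.446 + τ_2 = 25.71, so τ_2 = 25.71 − 3.446 = 22.26 years.
γ_2 = 39.19/22.26 = 1.760; β = √(1 − 1/γ²) = √0.6772.

β = 0.823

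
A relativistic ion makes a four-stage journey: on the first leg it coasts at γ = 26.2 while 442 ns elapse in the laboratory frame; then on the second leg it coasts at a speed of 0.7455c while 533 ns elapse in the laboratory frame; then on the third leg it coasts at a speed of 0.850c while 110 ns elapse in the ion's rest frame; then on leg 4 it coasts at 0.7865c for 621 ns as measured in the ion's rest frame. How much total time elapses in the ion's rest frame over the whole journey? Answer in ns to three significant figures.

Leg 1: γ = 26.2; τ_1 = 442/26.20 = 16.87 ns.
Leg 2: γ = 1/√(1 − 0.7455²) = 1/√0.4442 = 1.500; τ_2 = 533/1.500 = 355.2 ns.
Leg 3: 110 ns is already measured in the ion's rest frame.
Leg 4: 621 ns is already measured in the ion's rest frame.
Total: 16.87 + 355.2 + 110.0 + 621.0 ns.

τ = 1100 ns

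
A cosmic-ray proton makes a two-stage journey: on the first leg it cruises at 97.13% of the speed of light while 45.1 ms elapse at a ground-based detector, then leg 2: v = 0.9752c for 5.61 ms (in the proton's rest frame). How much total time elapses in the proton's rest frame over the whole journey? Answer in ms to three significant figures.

τ = 16.3 ms

Leg 1: β = 0.9713; γ = 1/√(1 − 0.9713²) = 1/√0.05658 = 4.204; τ_1 = 45.1/4.204 = 10.73 ms.
Leg 2: 5.61 ms is already measured in the proton's rest frame.
Total: 10.73 + 5.610 ms.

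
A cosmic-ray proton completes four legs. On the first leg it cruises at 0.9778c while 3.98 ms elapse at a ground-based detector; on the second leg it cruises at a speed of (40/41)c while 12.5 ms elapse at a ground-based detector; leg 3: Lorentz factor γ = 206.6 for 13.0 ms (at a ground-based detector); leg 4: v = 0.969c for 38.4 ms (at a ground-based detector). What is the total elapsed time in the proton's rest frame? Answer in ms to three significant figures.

Leg 1: γ = 1/√(1 − 0.9778²) = 1/√0.04391 = 4.772; τ_1 = 3.98/4.772 = 0.8340 ms.
Leg 2: γ = 1/√(1 − (40/41)²) = 41/9 ≈ 4.556; τ_2 = 12.5/4.556 = 2.744 ms.
Leg 3: γ = 206.6; τ_3 = 13.0/206.6 = 0.06292 ms.
Leg 4: γ = 1/√(1 − 0.969²) = 1/√0.06104 = 4.048; τ_4 = 38.4/4.048 = 9.487 ms.
Total: 0.8340 + 2.744 + 0.06292 + 9.487 ms.

τ = 13.1 ms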